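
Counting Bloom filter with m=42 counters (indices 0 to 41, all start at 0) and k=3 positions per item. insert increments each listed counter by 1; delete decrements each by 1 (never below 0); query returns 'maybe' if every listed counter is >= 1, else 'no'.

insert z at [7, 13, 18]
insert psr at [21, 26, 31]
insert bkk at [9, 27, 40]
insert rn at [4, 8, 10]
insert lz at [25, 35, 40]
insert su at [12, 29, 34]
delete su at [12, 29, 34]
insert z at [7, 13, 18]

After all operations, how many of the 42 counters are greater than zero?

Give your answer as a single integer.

Step 1: insert z at [7, 13, 18] -> counters=[0,0,0,0,0,0,0,1,0,0,0,0,0,1,0,0,0,0,1,0,0,0,0,0,0,0,0,0,0,0,0,0,0,0,0,0,0,0,0,0,0,0]
Step 2: insert psr at [21, 26, 31] -> counters=[0,0,0,0,0,0,0,1,0,0,0,0,0,1,0,0,0,0,1,0,0,1,0,0,0,0,1,0,0,0,0,1,0,0,0,0,0,0,0,0,0,0]
Step 3: insert bkk at [9, 27, 40] -> counters=[0,0,0,0,0,0,0,1,0,1,0,0,0,1,0,0,0,0,1,0,0,1,0,0,0,0,1,1,0,0,0,1,0,0,0,0,0,0,0,0,1,0]
Step 4: insert rn at [4, 8, 10] -> counters=[0,0,0,0,1,0,0,1,1,1,1,0,0,1,0,0,0,0,1,0,0,1,0,0,0,0,1,1,0,0,0,1,0,0,0,0,0,0,0,0,1,0]
Step 5: insert lz at [25, 35, 40] -> counters=[0,0,0,0,1,0,0,1,1,1,1,0,0,1,0,0,0,0,1,0,0,1,0,0,0,1,1,1,0,0,0,1,0,0,0,1,0,0,0,0,2,0]
Step 6: insert su at [12, 29, 34] -> counters=[0,0,0,0,1,0,0,1,1,1,1,0,1,1,0,0,0,0,1,0,0,1,0,0,0,1,1,1,0,1,0,1,0,0,1,1,0,0,0,0,2,0]
Step 7: delete su at [12, 29, 34] -> counters=[0,0,0,0,1,0,0,1,1,1,1,0,0,1,0,0,0,0,1,0,0,1,0,0,0,1,1,1,0,0,0,1,0,0,0,1,0,0,0,0,2,0]
Step 8: insert z at [7, 13, 18] -> counters=[0,0,0,0,1,0,0,2,1,1,1,0,0,2,0,0,0,0,2,0,0,1,0,0,0,1,1,1,0,0,0,1,0,0,0,1,0,0,0,0,2,0]
Final counters=[0,0,0,0,1,0,0,2,1,1,1,0,0,2,0,0,0,0,2,0,0,1,0,0,0,1,1,1,0,0,0,1,0,0,0,1,0,0,0,0,2,0] -> 14 nonzero

Answer: 14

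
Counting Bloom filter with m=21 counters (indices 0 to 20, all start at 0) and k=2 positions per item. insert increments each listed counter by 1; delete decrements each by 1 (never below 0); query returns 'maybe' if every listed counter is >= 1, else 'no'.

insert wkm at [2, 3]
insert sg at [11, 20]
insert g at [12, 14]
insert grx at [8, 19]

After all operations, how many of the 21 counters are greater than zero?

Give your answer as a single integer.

Step 1: insert wkm at [2, 3] -> counters=[0,0,1,1,0,0,0,0,0,0,0,0,0,0,0,0,0,0,0,0,0]
Step 2: insert sg at [11, 20] -> counters=[0,0,1,1,0,0,0,0,0,0,0,1,0,0,0,0,0,0,0,0,1]
Step 3: insert g at [12, 14] -> counters=[0,0,1,1,0,0,0,0,0,0,0,1,1,0,1,0,0,0,0,0,1]
Step 4: insert grx at [8, 19] -> counters=[0,0,1,1,0,0,0,0,1,0,0,1,1,0,1,0,0,0,0,1,1]
Final counters=[0,0,1,1,0,0,0,0,1,0,0,1,1,0,1,0,0,0,0,1,1] -> 8 nonzero

Answer: 8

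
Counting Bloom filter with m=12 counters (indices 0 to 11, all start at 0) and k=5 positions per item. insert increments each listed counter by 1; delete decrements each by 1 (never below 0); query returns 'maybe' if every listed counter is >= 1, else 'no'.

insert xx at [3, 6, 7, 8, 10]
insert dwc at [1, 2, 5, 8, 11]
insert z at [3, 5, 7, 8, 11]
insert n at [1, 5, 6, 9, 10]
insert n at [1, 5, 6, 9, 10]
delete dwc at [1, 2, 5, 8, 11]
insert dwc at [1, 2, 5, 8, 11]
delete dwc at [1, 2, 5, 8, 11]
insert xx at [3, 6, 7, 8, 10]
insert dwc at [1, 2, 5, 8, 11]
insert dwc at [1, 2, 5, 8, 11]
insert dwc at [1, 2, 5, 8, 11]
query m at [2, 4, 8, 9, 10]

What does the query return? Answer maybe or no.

Answer: no

Derivation:
Step 1: insert xx at [3, 6, 7, 8, 10] -> counters=[0,0,0,1,0,0,1,1,1,0,1,0]
Step 2: insert dwc at [1, 2, 5, 8, 11] -> counters=[0,1,1,1,0,1,1,1,2,0,1,1]
Step 3: insert z at [3, 5, 7, 8, 11] -> counters=[0,1,1,2,0,2,1,2,3,0,1,2]
Step 4: insert n at [1, 5, 6, 9, 10] -> counters=[0,2,1,2,0,3,2,2,3,1,2,2]
Step 5: insert n at [1, 5, 6, 9, 10] -> counters=[0,3,1,2,0,4,3,2,3,2,3,2]
Step 6: delete dwc at [1, 2, 5, 8, 11] -> counters=[0,2,0,2,0,3,3,2,2,2,3,1]
Step 7: insert dwc at [1, 2, 5, 8, 11] -> counters=[0,3,1,2,0,4,3,2,3,2,3,2]
Step 8: delete dwc at [1, 2, 5, 8, 11] -> counters=[0,2,0,2,0,3,3,2,2,2,3,1]
Step 9: insert xx at [3, 6, 7, 8, 10] -> counters=[0,2,0,3,0,3,4,3,3,2,4,1]
Step 10: insert dwc at [1, 2, 5, 8, 11] -> counters=[0,3,1,3,0,4,4,3,4,2,4,2]
Step 11: insert dwc at [1, 2, 5, 8, 11] -> counters=[0,4,2,3,0,5,4,3,5,2,4,3]
Step 12: insert dwc at [1, 2, 5, 8, 11] -> counters=[0,5,3,3,0,6,4,3,6,2,4,4]
Query m: check counters[2]=3 counters[4]=0 counters[8]=6 counters[9]=2 counters[10]=4 -> no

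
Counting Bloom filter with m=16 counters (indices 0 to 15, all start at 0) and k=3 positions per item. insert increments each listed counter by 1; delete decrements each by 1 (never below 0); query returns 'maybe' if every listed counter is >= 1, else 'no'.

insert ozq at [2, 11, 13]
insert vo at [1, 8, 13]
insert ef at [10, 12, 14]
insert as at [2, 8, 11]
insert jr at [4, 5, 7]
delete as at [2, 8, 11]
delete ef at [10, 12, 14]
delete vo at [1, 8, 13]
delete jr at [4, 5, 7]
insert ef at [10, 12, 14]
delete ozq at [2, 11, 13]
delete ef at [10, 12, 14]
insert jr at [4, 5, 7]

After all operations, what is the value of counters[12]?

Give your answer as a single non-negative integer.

Answer: 0

Derivation:
Step 1: insert ozq at [2, 11, 13] -> counters=[0,0,1,0,0,0,0,0,0,0,0,1,0,1,0,0]
Step 2: insert vo at [1, 8, 13] -> counters=[0,1,1,0,0,0,0,0,1,0,0,1,0,2,0,0]
Step 3: insert ef at [10, 12, 14] -> counters=[0,1,1,0,0,0,0,0,1,0,1,1,1,2,1,0]
Step 4: insert as at [2, 8, 11] -> counters=[0,1,2,0,0,0,0,0,2,0,1,2,1,2,1,0]
Step 5: insert jr at [4, 5, 7] -> counters=[0,1,2,0,1,1,0,1,2,0,1,2,1,2,1,0]
Step 6: delete as at [2, 8, 11] -> counters=[0,1,1,0,1,1,0,1,1,0,1,1,1,2,1,0]
Step 7: delete ef at [10, 12, 14] -> counters=[0,1,1,0,1,1,0,1,1,0,0,1,0,2,0,0]
Step 8: delete vo at [1, 8, 13] -> counters=[0,0,1,0,1,1,0,1,0,0,0,1,0,1,0,0]
Step 9: delete jr at [4, 5, 7] -> counters=[0,0,1,0,0,0,0,0,0,0,0,1,0,1,0,0]
Step 10: insert ef at [10, 12, 14] -> counters=[0,0,1,0,0,0,0,0,0,0,1,1,1,1,1,0]
Step 11: delete ozq at [2, 11, 13] -> counters=[0,0,0,0,0,0,0,0,0,0,1,0,1,0,1,0]
Step 12: delete ef at [10, 12, 14] -> counters=[0,0,0,0,0,0,0,0,0,0,0,0,0,0,0,0]
Step 13: insert jr at [4, 5, 7] -> counters=[0,0,0,0,1,1,0,1,0,0,0,0,0,0,0,0]
Final counters=[0,0,0,0,1,1,0,1,0,0,0,0,0,0,0,0] -> counters[12]=0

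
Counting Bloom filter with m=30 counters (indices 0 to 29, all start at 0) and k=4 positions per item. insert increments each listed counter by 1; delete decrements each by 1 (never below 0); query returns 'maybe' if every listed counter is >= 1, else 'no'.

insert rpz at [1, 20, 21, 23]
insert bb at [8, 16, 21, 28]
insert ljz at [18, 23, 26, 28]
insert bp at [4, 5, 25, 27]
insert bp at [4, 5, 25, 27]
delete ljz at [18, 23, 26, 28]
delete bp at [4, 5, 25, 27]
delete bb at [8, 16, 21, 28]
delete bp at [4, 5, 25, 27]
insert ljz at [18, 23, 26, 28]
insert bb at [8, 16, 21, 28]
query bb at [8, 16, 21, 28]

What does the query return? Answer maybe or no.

Answer: maybe

Derivation:
Step 1: insert rpz at [1, 20, 21, 23] -> counters=[0,1,0,0,0,0,0,0,0,0,0,0,0,0,0,0,0,0,0,0,1,1,0,1,0,0,0,0,0,0]
Step 2: insert bb at [8, 16, 21, 28] -> counters=[0,1,0,0,0,0,0,0,1,0,0,0,0,0,0,0,1,0,0,0,1,2,0,1,0,0,0,0,1,0]
Step 3: insert ljz at [18, 23, 26, 28] -> counters=[0,1,0,0,0,0,0,0,1,0,0,0,0,0,0,0,1,0,1,0,1,2,0,2,0,0,1,0,2,0]
Step 4: insert bp at [4, 5, 25, 27] -> counters=[0,1,0,0,1,1,0,0,1,0,0,0,0,0,0,0,1,0,1,0,1,2,0,2,0,1,1,1,2,0]
Step 5: insert bp at [4, 5, 25, 27] -> counters=[0,1,0,0,2,2,0,0,1,0,0,0,0,0,0,0,1,0,1,0,1,2,0,2,0,2,1,2,2,0]
Step 6: delete ljz at [18, 23, 26, 28] -> counters=[0,1,0,0,2,2,0,0,1,0,0,0,0,0,0,0,1,0,0,0,1,2,0,1,0,2,0,2,1,0]
Step 7: delete bp at [4, 5, 25, 27] -> counters=[0,1,0,0,1,1,0,0,1,0,0,0,0,0,0,0,1,0,0,0,1,2,0,1,0,1,0,1,1,0]
Step 8: delete bb at [8, 16, 21, 28] -> counters=[0,1,0,0,1,1,0,0,0,0,0,0,0,0,0,0,0,0,0,0,1,1,0,1,0,1,0,1,0,0]
Step 9: delete bp at [4, 5, 25, 27] -> counters=[0,1,0,0,0,0,0,0,0,0,0,0,0,0,0,0,0,0,0,0,1,1,0,1,0,0,0,0,0,0]
Step 10: insert ljz at [18, 23, 26, 28] -> counters=[0,1,0,0,0,0,0,0,0,0,0,0,0,0,0,0,0,0,1,0,1,1,0,2,0,0,1,0,1,0]
Step 11: insert bb at [8, 16, 21, 28] -> counters=[0,1,0,0,0,0,0,0,1,0,0,0,0,0,0,0,1,0,1,0,1,2,0,2,0,0,1,0,2,0]
Query bb: check counters[8]=1 counters[16]=1 counters[21]=2 counters[28]=2 -> maybe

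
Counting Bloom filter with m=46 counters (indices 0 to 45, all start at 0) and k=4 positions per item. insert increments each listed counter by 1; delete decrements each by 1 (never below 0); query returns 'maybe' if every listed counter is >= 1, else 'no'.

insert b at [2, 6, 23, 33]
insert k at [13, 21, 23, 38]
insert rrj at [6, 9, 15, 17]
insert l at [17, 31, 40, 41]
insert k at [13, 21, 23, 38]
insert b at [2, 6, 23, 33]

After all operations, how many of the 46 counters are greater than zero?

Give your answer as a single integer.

Step 1: insert b at [2, 6, 23, 33] -> counters=[0,0,1,0,0,0,1,0,0,0,0,0,0,0,0,0,0,0,0,0,0,0,0,1,0,0,0,0,0,0,0,0,0,1,0,0,0,0,0,0,0,0,0,0,0,0]
Step 2: insert k at [13, 21, 23, 38] -> counters=[0,0,1,0,0,0,1,0,0,0,0,0,0,1,0,0,0,0,0,0,0,1,0,2,0,0,0,0,0,0,0,0,0,1,0,0,0,0,1,0,0,0,0,0,0,0]
Step 3: insert rrj at [6, 9, 15, 17] -> counters=[0,0,1,0,0,0,2,0,0,1,0,0,0,1,0,1,0,1,0,0,0,1,0,2,0,0,0,0,0,0,0,0,0,1,0,0,0,0,1,0,0,0,0,0,0,0]
Step 4: insert l at [17, 31, 40, 41] -> counters=[0,0,1,0,0,0,2,0,0,1,0,0,0,1,0,1,0,2,0,0,0,1,0,2,0,0,0,0,0,0,0,1,0,1,0,0,0,0,1,0,1,1,0,0,0,0]
Step 5: insert k at [13, 21, 23, 38] -> counters=[0,0,1,0,0,0,2,0,0,1,0,0,0,2,0,1,0,2,0,0,0,2,0,3,0,0,0,0,0,0,0,1,0,1,0,0,0,0,2,0,1,1,0,0,0,0]
Step 6: insert b at [2, 6, 23, 33] -> counters=[0,0,2,0,0,0,3,0,0,1,0,0,0,2,0,1,0,2,0,0,0,2,0,4,0,0,0,0,0,0,0,1,0,2,0,0,0,0,2,0,1,1,0,0,0,0]
Final counters=[0,0,2,0,0,0,3,0,0,1,0,0,0,2,0,1,0,2,0,0,0,2,0,4,0,0,0,0,0,0,0,1,0,2,0,0,0,0,2,0,1,1,0,0,0,0] -> 13 nonzero

Answer: 13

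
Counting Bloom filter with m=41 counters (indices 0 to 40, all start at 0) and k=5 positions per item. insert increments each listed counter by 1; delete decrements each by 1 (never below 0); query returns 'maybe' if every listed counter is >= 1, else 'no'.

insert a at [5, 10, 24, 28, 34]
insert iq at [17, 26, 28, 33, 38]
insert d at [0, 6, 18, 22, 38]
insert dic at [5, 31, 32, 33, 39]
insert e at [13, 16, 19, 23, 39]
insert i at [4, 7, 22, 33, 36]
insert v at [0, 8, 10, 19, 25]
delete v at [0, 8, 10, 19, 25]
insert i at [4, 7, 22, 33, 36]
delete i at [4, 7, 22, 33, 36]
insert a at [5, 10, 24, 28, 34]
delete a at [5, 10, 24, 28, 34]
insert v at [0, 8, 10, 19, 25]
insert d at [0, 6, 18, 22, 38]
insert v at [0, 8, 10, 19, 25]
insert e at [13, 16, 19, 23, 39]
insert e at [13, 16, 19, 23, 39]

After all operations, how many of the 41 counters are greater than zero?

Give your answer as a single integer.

Answer: 25

Derivation:
Step 1: insert a at [5, 10, 24, 28, 34] -> counters=[0,0,0,0,0,1,0,0,0,0,1,0,0,0,0,0,0,0,0,0,0,0,0,0,1,0,0,0,1,0,0,0,0,0,1,0,0,0,0,0,0]
Step 2: insert iq at [17, 26, 28, 33, 38] -> counters=[0,0,0,0,0,1,0,0,0,0,1,0,0,0,0,0,0,1,0,0,0,0,0,0,1,0,1,0,2,0,0,0,0,1,1,0,0,0,1,0,0]
Step 3: insert d at [0, 6, 18, 22, 38] -> counters=[1,0,0,0,0,1,1,0,0,0,1,0,0,0,0,0,0,1,1,0,0,0,1,0,1,0,1,0,2,0,0,0,0,1,1,0,0,0,2,0,0]
Step 4: insert dic at [5, 31, 32, 33, 39] -> counters=[1,0,0,0,0,2,1,0,0,0,1,0,0,0,0,0,0,1,1,0,0,0,1,0,1,0,1,0,2,0,0,1,1,2,1,0,0,0,2,1,0]
Step 5: insert e at [13, 16, 19, 23, 39] -> counters=[1,0,0,0,0,2,1,0,0,0,1,0,0,1,0,0,1,1,1,1,0,0,1,1,1,0,1,0,2,0,0,1,1,2,1,0,0,0,2,2,0]
Step 6: insert i at [4, 7, 22, 33, 36] -> counters=[1,0,0,0,1,2,1,1,0,0,1,0,0,1,0,0,1,1,1,1,0,0,2,1,1,0,1,0,2,0,0,1,1,3,1,0,1,0,2,2,0]
Step 7: insert v at [0, 8, 10, 19, 25] -> counters=[2,0,0,0,1,2,1,1,1,0,2,0,0,1,0,0,1,1,1,2,0,0,2,1,1,1,1,0,2,0,0,1,1,3,1,0,1,0,2,2,0]
Step 8: delete v at [0, 8, 10, 19, 25] -> counters=[1,0,0,0,1,2,1,1,0,0,1,0,0,1,0,0,1,1,1,1,0,0,2,1,1,0,1,0,2,0,0,1,1,3,1,0,1,0,2,2,0]
Step 9: insert i at [4, 7, 22, 33, 36] -> counters=[1,0,0,0,2,2,1,2,0,0,1,0,0,1,0,0,1,1,1,1,0,0,3,1,1,0,1,0,2,0,0,1,1,4,1,0,2,0,2,2,0]
Step 10: delete i at [4, 7, 22, 33, 36] -> counters=[1,0,0,0,1,2,1,1,0,0,1,0,0,1,0,0,1,1,1,1,0,0,2,1,1,0,1,0,2,0,0,1,1,3,1,0,1,0,2,2,0]
Step 11: insert a at [5, 10, 24, 28, 34] -> counters=[1,0,0,0,1,3,1,1,0,0,2,0,0,1,0,0,1,1,1,1,0,0,2,1,2,0,1,0,3,0,0,1,1,3,2,0,1,0,2,2,0]
Step 12: delete a at [5, 10, 24, 28, 34] -> counters=[1,0,0,0,1,2,1,1,0,0,1,0,0,1,0,0,1,1,1,1,0,0,2,1,1,0,1,0,2,0,0,1,1,3,1,0,1,0,2,2,0]
Step 13: insert v at [0, 8, 10, 19, 25] -> counters=[2,0,0,0,1,2,1,1,1,0,2,0,0,1,0,0,1,1,1,2,0,0,2,1,1,1,1,0,2,0,0,1,1,3,1,0,1,0,2,2,0]
Step 14: insert d at [0, 6, 18, 22, 38] -> counters=[3,0,0,0,1,2,2,1,1,0,2,0,0,1,0,0,1,1,2,2,0,0,3,1,1,1,1,0,2,0,0,1,1,3,1,0,1,0,3,2,0]
Step 15: insert v at [0, 8, 10, 19, 25] -> counters=[4,0,0,0,1,2,2,1,2,0,3,0,0,1,0,0,1,1,2,3,0,0,3,1,1,2,1,0,2,0,0,1,1,3,1,0,1,0,3,2,0]
Step 16: insert e at [13, 16, 19, 23, 39] -> counters=[4,0,0,0,1,2,2,1,2,0,3,0,0,2,0,0,2,1,2,4,0,0,3,2,1,2,1,0,2,0,0,1,1,3,1,0,1,0,3,3,0]
Step 17: insert e at [13, 16, 19, 23, 39] -> counters=[4,0,0,0,1,2,2,1,2,0,3,0,0,3,0,0,3,1,2,5,0,0,3,3,1,2,1,0,2,0,0,1,1,3,1,0,1,0,3,4,0]
Final counters=[4,0,0,0,1,2,2,1,2,0,3,0,0,3,0,0,3,1,2,5,0,0,3,3,1,2,1,0,2,0,0,1,1,3,1,0,1,0,3,4,0] -> 25 nonzero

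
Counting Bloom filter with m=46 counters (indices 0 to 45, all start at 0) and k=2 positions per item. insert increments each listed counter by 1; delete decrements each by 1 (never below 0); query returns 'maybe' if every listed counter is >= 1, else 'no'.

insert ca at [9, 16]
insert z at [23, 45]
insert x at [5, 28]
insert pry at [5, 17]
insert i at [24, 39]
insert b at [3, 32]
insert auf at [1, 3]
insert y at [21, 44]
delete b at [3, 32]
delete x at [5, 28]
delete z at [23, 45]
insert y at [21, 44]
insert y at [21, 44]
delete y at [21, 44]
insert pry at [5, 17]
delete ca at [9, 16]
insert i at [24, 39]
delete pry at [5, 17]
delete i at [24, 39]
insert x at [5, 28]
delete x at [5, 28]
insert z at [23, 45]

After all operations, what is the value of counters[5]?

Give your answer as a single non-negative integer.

Answer: 1

Derivation:
Step 1: insert ca at [9, 16] -> counters=[0,0,0,0,0,0,0,0,0,1,0,0,0,0,0,0,1,0,0,0,0,0,0,0,0,0,0,0,0,0,0,0,0,0,0,0,0,0,0,0,0,0,0,0,0,0]
Step 2: insert z at [23, 45] -> counters=[0,0,0,0,0,0,0,0,0,1,0,0,0,0,0,0,1,0,0,0,0,0,0,1,0,0,0,0,0,0,0,0,0,0,0,0,0,0,0,0,0,0,0,0,0,1]
Step 3: insert x at [5, 28] -> counters=[0,0,0,0,0,1,0,0,0,1,0,0,0,0,0,0,1,0,0,0,0,0,0,1,0,0,0,0,1,0,0,0,0,0,0,0,0,0,0,0,0,0,0,0,0,1]
Step 4: insert pry at [5, 17] -> counters=[0,0,0,0,0,2,0,0,0,1,0,0,0,0,0,0,1,1,0,0,0,0,0,1,0,0,0,0,1,0,0,0,0,0,0,0,0,0,0,0,0,0,0,0,0,1]
Step 5: insert i at [24, 39] -> counters=[0,0,0,0,0,2,0,0,0,1,0,0,0,0,0,0,1,1,0,0,0,0,0,1,1,0,0,0,1,0,0,0,0,0,0,0,0,0,0,1,0,0,0,0,0,1]
Step 6: insert b at [3, 32] -> counters=[0,0,0,1,0,2,0,0,0,1,0,0,0,0,0,0,1,1,0,0,0,0,0,1,1,0,0,0,1,0,0,0,1,0,0,0,0,0,0,1,0,0,0,0,0,1]
Step 7: insert auf at [1, 3] -> counters=[0,1,0,2,0,2,0,0,0,1,0,0,0,0,0,0,1,1,0,0,0,0,0,1,1,0,0,0,1,0,0,0,1,0,0,0,0,0,0,1,0,0,0,0,0,1]
Step 8: insert y at [21, 44] -> counters=[0,1,0,2,0,2,0,0,0,1,0,0,0,0,0,0,1,1,0,0,0,1,0,1,1,0,0,0,1,0,0,0,1,0,0,0,0,0,0,1,0,0,0,0,1,1]
Step 9: delete b at [3, 32] -> counters=[0,1,0,1,0,2,0,0,0,1,0,0,0,0,0,0,1,1,0,0,0,1,0,1,1,0,0,0,1,0,0,0,0,0,0,0,0,0,0,1,0,0,0,0,1,1]
Step 10: delete x at [5, 28] -> counters=[0,1,0,1,0,1,0,0,0,1,0,0,0,0,0,0,1,1,0,0,0,1,0,1,1,0,0,0,0,0,0,0,0,0,0,0,0,0,0,1,0,0,0,0,1,1]
Step 11: delete z at [23, 45] -> counters=[0,1,0,1,0,1,0,0,0,1,0,0,0,0,0,0,1,1,0,0,0,1,0,0,1,0,0,0,0,0,0,0,0,0,0,0,0,0,0,1,0,0,0,0,1,0]
Step 12: insert y at [21, 44] -> counters=[0,1,0,1,0,1,0,0,0,1,0,0,0,0,0,0,1,1,0,0,0,2,0,0,1,0,0,0,0,0,0,0,0,0,0,0,0,0,0,1,0,0,0,0,2,0]
Step 13: insert y at [21, 44] -> counters=[0,1,0,1,0,1,0,0,0,1,0,0,0,0,0,0,1,1,0,0,0,3,0,0,1,0,0,0,0,0,0,0,0,0,0,0,0,0,0,1,0,0,0,0,3,0]
Step 14: delete y at [21, 44] -> counters=[0,1,0,1,0,1,0,0,0,1,0,0,0,0,0,0,1,1,0,0,0,2,0,0,1,0,0,0,0,0,0,0,0,0,0,0,0,0,0,1,0,0,0,0,2,0]
Step 15: insert pry at [5, 17] -> counters=[0,1,0,1,0,2,0,0,0,1,0,0,0,0,0,0,1,2,0,0,0,2,0,0,1,0,0,0,0,0,0,0,0,0,0,0,0,0,0,1,0,0,0,0,2,0]
Step 16: delete ca at [9, 16] -> counters=[0,1,0,1,0,2,0,0,0,0,0,0,0,0,0,0,0,2,0,0,0,2,0,0,1,0,0,0,0,0,0,0,0,0,0,0,0,0,0,1,0,0,0,0,2,0]
Step 17: insert i at [24, 39] -> counters=[0,1,0,1,0,2,0,0,0,0,0,0,0,0,0,0,0,2,0,0,0,2,0,0,2,0,0,0,0,0,0,0,0,0,0,0,0,0,0,2,0,0,0,0,2,0]
Step 18: delete pry at [5, 17] -> counters=[0,1,0,1,0,1,0,0,0,0,0,0,0,0,0,0,0,1,0,0,0,2,0,0,2,0,0,0,0,0,0,0,0,0,0,0,0,0,0,2,0,0,0,0,2,0]
Step 19: delete i at [24, 39] -> counters=[0,1,0,1,0,1,0,0,0,0,0,0,0,0,0,0,0,1,0,0,0,2,0,0,1,0,0,0,0,0,0,0,0,0,0,0,0,0,0,1,0,0,0,0,2,0]
Step 20: insert x at [5, 28] -> counters=[0,1,0,1,0,2,0,0,0,0,0,0,0,0,0,0,0,1,0,0,0,2,0,0,1,0,0,0,1,0,0,0,0,0,0,0,0,0,0,1,0,0,0,0,2,0]
Step 21: delete x at [5, 28] -> counters=[0,1,0,1,0,1,0,0,0,0,0,0,0,0,0,0,0,1,0,0,0,2,0,0,1,0,0,0,0,0,0,0,0,0,0,0,0,0,0,1,0,0,0,0,2,0]
Step 22: insert z at [23, 45] -> counters=[0,1,0,1,0,1,0,0,0,0,0,0,0,0,0,0,0,1,0,0,0,2,0,1,1,0,0,0,0,0,0,0,0,0,0,0,0,0,0,1,0,0,0,0,2,1]
Final counters=[0,1,0,1,0,1,0,0,0,0,0,0,0,0,0,0,0,1,0,0,0,2,0,1,1,0,0,0,0,0,0,0,0,0,0,0,0,0,0,1,0,0,0,0,2,1] -> counters[5]=1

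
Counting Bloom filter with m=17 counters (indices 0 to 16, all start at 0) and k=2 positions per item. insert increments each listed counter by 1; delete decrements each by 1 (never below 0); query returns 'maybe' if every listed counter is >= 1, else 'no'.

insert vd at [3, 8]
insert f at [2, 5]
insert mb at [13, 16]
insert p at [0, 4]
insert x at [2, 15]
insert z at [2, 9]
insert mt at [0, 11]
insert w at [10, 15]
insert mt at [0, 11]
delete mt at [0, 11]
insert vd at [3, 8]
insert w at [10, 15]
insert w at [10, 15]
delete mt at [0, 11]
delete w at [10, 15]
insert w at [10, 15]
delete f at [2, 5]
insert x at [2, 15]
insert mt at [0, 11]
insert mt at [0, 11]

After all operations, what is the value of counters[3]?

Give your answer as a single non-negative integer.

Step 1: insert vd at [3, 8] -> counters=[0,0,0,1,0,0,0,0,1,0,0,0,0,0,0,0,0]
Step 2: insert f at [2, 5] -> counters=[0,0,1,1,0,1,0,0,1,0,0,0,0,0,0,0,0]
Step 3: insert mb at [13, 16] -> counters=[0,0,1,1,0,1,0,0,1,0,0,0,0,1,0,0,1]
Step 4: insert p at [0, 4] -> counters=[1,0,1,1,1,1,0,0,1,0,0,0,0,1,0,0,1]
Step 5: insert x at [2, 15] -> counters=[1,0,2,1,1,1,0,0,1,0,0,0,0,1,0,1,1]
Step 6: insert z at [2, 9] -> counters=[1,0,3,1,1,1,0,0,1,1,0,0,0,1,0,1,1]
Step 7: insert mt at [0, 11] -> counters=[2,0,3,1,1,1,0,0,1,1,0,1,0,1,0,1,1]
Step 8: insert w at [10, 15] -> counters=[2,0,3,1,1,1,0,0,1,1,1,1,0,1,0,2,1]
Step 9: insert mt at [0, 11] -> counters=[3,0,3,1,1,1,0,0,1,1,1,2,0,1,0,2,1]
Step 10: delete mt at [0, 11] -> counters=[2,0,3,1,1,1,0,0,1,1,1,1,0,1,0,2,1]
Step 11: insert vd at [3, 8] -> counters=[2,0,3,2,1,1,0,0,2,1,1,1,0,1,0,2,1]
Step 12: insert w at [10, 15] -> counters=[2,0,3,2,1,1,0,0,2,1,2,1,0,1,0,3,1]
Step 13: insert w at [10, 15] -> counters=[2,0,3,2,1,1,0,0,2,1,3,1,0,1,0,4,1]
Step 14: delete mt at [0, 11] -> counters=[1,0,3,2,1,1,0,0,2,1,3,0,0,1,0,4,1]
Step 15: delete w at [10, 15] -> counters=[1,0,3,2,1,1,0,0,2,1,2,0,0,1,0,3,1]
Step 16: insert w at [10, 15] -> counters=[1,0,3,2,1,1,0,0,2,1,3,0,0,1,0,4,1]
Step 17: delete f at [2, 5] -> counters=[1,0,2,2,1,0,0,0,2,1,3,0,0,1,0,4,1]
Step 18: insert x at [2, 15] -> counters=[1,0,3,2,1,0,0,0,2,1,3,0,0,1,0,5,1]
Step 19: insert mt at [0, 11] -> counters=[2,0,3,2,1,0,0,0,2,1,3,1,0,1,0,5,1]
Step 20: insert mt at [0, 11] -> counters=[3,0,3,2,1,0,0,0,2,1,3,2,0,1,0,5,1]
Final counters=[3,0,3,2,1,0,0,0,2,1,3,2,0,1,0,5,1] -> counters[3]=2

Answer: 2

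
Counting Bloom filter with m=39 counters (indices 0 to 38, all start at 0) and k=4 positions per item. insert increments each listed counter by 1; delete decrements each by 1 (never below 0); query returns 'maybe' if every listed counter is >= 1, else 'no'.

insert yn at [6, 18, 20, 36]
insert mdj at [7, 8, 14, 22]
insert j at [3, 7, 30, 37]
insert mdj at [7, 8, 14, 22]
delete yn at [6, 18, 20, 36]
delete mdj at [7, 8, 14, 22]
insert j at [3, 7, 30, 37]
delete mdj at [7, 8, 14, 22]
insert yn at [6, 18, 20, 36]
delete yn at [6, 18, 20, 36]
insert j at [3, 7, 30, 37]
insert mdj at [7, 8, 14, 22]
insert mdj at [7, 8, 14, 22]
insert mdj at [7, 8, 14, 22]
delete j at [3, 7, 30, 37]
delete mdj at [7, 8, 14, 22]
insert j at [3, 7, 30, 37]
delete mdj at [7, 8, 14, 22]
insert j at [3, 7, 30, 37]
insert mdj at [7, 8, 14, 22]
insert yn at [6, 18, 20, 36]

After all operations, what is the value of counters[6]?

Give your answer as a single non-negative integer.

Step 1: insert yn at [6, 18, 20, 36] -> counters=[0,0,0,0,0,0,1,0,0,0,0,0,0,0,0,0,0,0,1,0,1,0,0,0,0,0,0,0,0,0,0,0,0,0,0,0,1,0,0]
Step 2: insert mdj at [7, 8, 14, 22] -> counters=[0,0,0,0,0,0,1,1,1,0,0,0,0,0,1,0,0,0,1,0,1,0,1,0,0,0,0,0,0,0,0,0,0,0,0,0,1,0,0]
Step 3: insert j at [3, 7, 30, 37] -> counters=[0,0,0,1,0,0,1,2,1,0,0,0,0,0,1,0,0,0,1,0,1,0,1,0,0,0,0,0,0,0,1,0,0,0,0,0,1,1,0]
Step 4: insert mdj at [7, 8, 14, 22] -> counters=[0,0,0,1,0,0,1,3,2,0,0,0,0,0,2,0,0,0,1,0,1,0,2,0,0,0,0,0,0,0,1,0,0,0,0,0,1,1,0]
Step 5: delete yn at [6, 18, 20, 36] -> counters=[0,0,0,1,0,0,0,3,2,0,0,0,0,0,2,0,0,0,0,0,0,0,2,0,0,0,0,0,0,0,1,0,0,0,0,0,0,1,0]
Step 6: delete mdj at [7, 8, 14, 22] -> counters=[0,0,0,1,0,0,0,2,1,0,0,0,0,0,1,0,0,0,0,0,0,0,1,0,0,0,0,0,0,0,1,0,0,0,0,0,0,1,0]
Step 7: insert j at [3, 7, 30, 37] -> counters=[0,0,0,2,0,0,0,3,1,0,0,0,0,0,1,0,0,0,0,0,0,0,1,0,0,0,0,0,0,0,2,0,0,0,0,0,0,2,0]
Step 8: delete mdj at [7, 8, 14, 22] -> counters=[0,0,0,2,0,0,0,2,0,0,0,0,0,0,0,0,0,0,0,0,0,0,0,0,0,0,0,0,0,0,2,0,0,0,0,0,0,2,0]
Step 9: insert yn at [6, 18, 20, 36] -> counters=[0,0,0,2,0,0,1,2,0,0,0,0,0,0,0,0,0,0,1,0,1,0,0,0,0,0,0,0,0,0,2,0,0,0,0,0,1,2,0]
Step 10: delete yn at [6, 18, 20, 36] -> counters=[0,0,0,2,0,0,0,2,0,0,0,0,0,0,0,0,0,0,0,0,0,0,0,0,0,0,0,0,0,0,2,0,0,0,0,0,0,2,0]
Step 11: insert j at [3, 7, 30, 37] -> counters=[0,0,0,3,0,0,0,3,0,0,0,0,0,0,0,0,0,0,0,0,0,0,0,0,0,0,0,0,0,0,3,0,0,0,0,0,0,3,0]
Step 12: insert mdj at [7, 8, 14, 22] -> counters=[0,0,0,3,0,0,0,4,1,0,0,0,0,0,1,0,0,0,0,0,0,0,1,0,0,0,0,0,0,0,3,0,0,0,0,0,0,3,0]
Step 13: insert mdj at [7, 8, 14, 22] -> counters=[0,0,0,3,0,0,0,5,2,0,0,0,0,0,2,0,0,0,0,0,0,0,2,0,0,0,0,0,0,0,3,0,0,0,0,0,0,3,0]
Step 14: insert mdj at [7, 8, 14, 22] -> counters=[0,0,0,3,0,0,0,6,3,0,0,0,0,0,3,0,0,0,0,0,0,0,3,0,0,0,0,0,0,0,3,0,0,0,0,0,0,3,0]
Step 15: delete j at [3, 7, 30, 37] -> counters=[0,0,0,2,0,0,0,5,3,0,0,0,0,0,3,0,0,0,0,0,0,0,3,0,0,0,0,0,0,0,2,0,0,0,0,0,0,2,0]
Step 16: delete mdj at [7, 8, 14, 22] -> counters=[0,0,0,2,0,0,0,4,2,0,0,0,0,0,2,0,0,0,0,0,0,0,2,0,0,0,0,0,0,0,2,0,0,0,0,0,0,2,0]
Step 17: insert j at [3, 7, 30, 37] -> counters=[0,0,0,3,0,0,0,5,2,0,0,0,0,0,2,0,0,0,0,0,0,0,2,0,0,0,0,0,0,0,3,0,0,0,0,0,0,3,0]
Step 18: delete mdj at [7, 8, 14, 22] -> counters=[0,0,0,3,0,0,0,4,1,0,0,0,0,0,1,0,0,0,0,0,0,0,1,0,0,0,0,0,0,0,3,0,0,0,0,0,0,3,0]
Step 19: insert j at [3, 7, 30, 37] -> counters=[0,0,0,4,0,0,0,5,1,0,0,0,0,0,1,0,0,0,0,0,0,0,1,0,0,0,0,0,0,0,4,0,0,0,0,0,0,4,0]
Step 20: insert mdj at [7, 8, 14, 22] -> counters=[0,0,0,4,0,0,0,6,2,0,0,0,0,0,2,0,0,0,0,0,0,0,2,0,0,0,0,0,0,0,4,0,0,0,0,0,0,4,0]
Step 21: insert yn at [6, 18, 20, 36] -> counters=[0,0,0,4,0,0,1,6,2,0,0,0,0,0,2,0,0,0,1,0,1,0,2,0,0,0,0,0,0,0,4,0,0,0,0,0,1,4,0]
Final counters=[0,0,0,4,0,0,1,6,2,0,0,0,0,0,2,0,0,0,1,0,1,0,2,0,0,0,0,0,0,0,4,0,0,0,0,0,1,4,0] -> counters[6]=1

Answer: 1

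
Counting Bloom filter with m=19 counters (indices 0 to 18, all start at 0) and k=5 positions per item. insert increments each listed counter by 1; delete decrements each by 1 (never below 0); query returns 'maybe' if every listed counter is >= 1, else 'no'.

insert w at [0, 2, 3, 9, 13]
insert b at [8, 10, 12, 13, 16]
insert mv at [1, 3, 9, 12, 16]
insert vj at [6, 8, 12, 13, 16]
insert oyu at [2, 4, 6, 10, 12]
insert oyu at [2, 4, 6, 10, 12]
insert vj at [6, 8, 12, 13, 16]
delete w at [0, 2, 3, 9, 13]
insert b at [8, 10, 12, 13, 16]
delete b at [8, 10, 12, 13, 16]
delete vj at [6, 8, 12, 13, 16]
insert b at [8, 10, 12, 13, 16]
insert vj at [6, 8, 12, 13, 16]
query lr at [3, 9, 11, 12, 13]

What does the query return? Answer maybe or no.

Step 1: insert w at [0, 2, 3, 9, 13] -> counters=[1,0,1,1,0,0,0,0,0,1,0,0,0,1,0,0,0,0,0]
Step 2: insert b at [8, 10, 12, 13, 16] -> counters=[1,0,1,1,0,0,0,0,1,1,1,0,1,2,0,0,1,0,0]
Step 3: insert mv at [1, 3, 9, 12, 16] -> counters=[1,1,1,2,0,0,0,0,1,2,1,0,2,2,0,0,2,0,0]
Step 4: insert vj at [6, 8, 12, 13, 16] -> counters=[1,1,1,2,0,0,1,0,2,2,1,0,3,3,0,0,3,0,0]
Step 5: insert oyu at [2, 4, 6, 10, 12] -> counters=[1,1,2,2,1,0,2,0,2,2,2,0,4,3,0,0,3,0,0]
Step 6: insert oyu at [2, 4, 6, 10, 12] -> counters=[1,1,3,2,2,0,3,0,2,2,3,0,5,3,0,0,3,0,0]
Step 7: insert vj at [6, 8, 12, 13, 16] -> counters=[1,1,3,2,2,0,4,0,3,2,3,0,6,4,0,0,4,0,0]
Step 8: delete w at [0, 2, 3, 9, 13] -> counters=[0,1,2,1,2,0,4,0,3,1,3,0,6,3,0,0,4,0,0]
Step 9: insert b at [8, 10, 12, 13, 16] -> counters=[0,1,2,1,2,0,4,0,4,1,4,0,7,4,0,0,5,0,0]
Step 10: delete b at [8, 10, 12, 13, 16] -> counters=[0,1,2,1,2,0,4,0,3,1,3,0,6,3,0,0,4,0,0]
Step 11: delete vj at [6, 8, 12, 13, 16] -> counters=[0,1,2,1,2,0,3,0,2,1,3,0,5,2,0,0,3,0,0]
Step 12: insert b at [8, 10, 12, 13, 16] -> counters=[0,1,2,1,2,0,3,0,3,1,4,0,6,3,0,0,4,0,0]
Step 13: insert vj at [6, 8, 12, 13, 16] -> counters=[0,1,2,1,2,0,4,0,4,1,4,0,7,4,0,0,5,0,0]
Query lr: check counters[3]=1 counters[9]=1 counters[11]=0 counters[12]=7 counters[13]=4 -> no

Answer: no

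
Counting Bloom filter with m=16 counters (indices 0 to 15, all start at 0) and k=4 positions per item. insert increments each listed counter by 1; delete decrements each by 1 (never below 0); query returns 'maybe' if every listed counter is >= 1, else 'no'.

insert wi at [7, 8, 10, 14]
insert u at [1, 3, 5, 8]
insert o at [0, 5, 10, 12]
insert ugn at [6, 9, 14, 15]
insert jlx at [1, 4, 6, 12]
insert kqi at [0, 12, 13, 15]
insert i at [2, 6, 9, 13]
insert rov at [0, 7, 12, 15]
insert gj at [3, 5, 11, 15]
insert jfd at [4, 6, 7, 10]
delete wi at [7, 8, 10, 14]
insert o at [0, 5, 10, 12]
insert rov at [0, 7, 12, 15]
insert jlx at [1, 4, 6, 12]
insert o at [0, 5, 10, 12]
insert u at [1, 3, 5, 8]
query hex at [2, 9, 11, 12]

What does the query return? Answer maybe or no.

Answer: maybe

Derivation:
Step 1: insert wi at [7, 8, 10, 14] -> counters=[0,0,0,0,0,0,0,1,1,0,1,0,0,0,1,0]
Step 2: insert u at [1, 3, 5, 8] -> counters=[0,1,0,1,0,1,0,1,2,0,1,0,0,0,1,0]
Step 3: insert o at [0, 5, 10, 12] -> counters=[1,1,0,1,0,2,0,1,2,0,2,0,1,0,1,0]
Step 4: insert ugn at [6, 9, 14, 15] -> counters=[1,1,0,1,0,2,1,1,2,1,2,0,1,0,2,1]
Step 5: insert jlx at [1, 4, 6, 12] -> counters=[1,2,0,1,1,2,2,1,2,1,2,0,2,0,2,1]
Step 6: insert kqi at [0, 12, 13, 15] -> counters=[2,2,0,1,1,2,2,1,2,1,2,0,3,1,2,2]
Step 7: insert i at [2, 6, 9, 13] -> counters=[2,2,1,1,1,2,3,1,2,2,2,0,3,2,2,2]
Step 8: insert rov at [0, 7, 12, 15] -> counters=[3,2,1,1,1,2,3,2,2,2,2,0,4,2,2,3]
Step 9: insert gj at [3, 5, 11, 15] -> counters=[3,2,1,2,1,3,3,2,2,2,2,1,4,2,2,4]
Step 10: insert jfd at [4, 6, 7, 10] -> counters=[3,2,1,2,2,3,4,3,2,2,3,1,4,2,2,4]
Step 11: delete wi at [7, 8, 10, 14] -> counters=[3,2,1,2,2,3,4,2,1,2,2,1,4,2,1,4]
Step 12: insert o at [0, 5, 10, 12] -> counters=[4,2,1,2,2,4,4,2,1,2,3,1,5,2,1,4]
Step 13: insert rov at [0, 7, 12, 15] -> counters=[5,2,1,2,2,4,4,3,1,2,3,1,6,2,1,5]
Step 14: insert jlx at [1, 4, 6, 12] -> counters=[5,3,1,2,3,4,5,3,1,2,3,1,7,2,1,5]
Step 15: insert o at [0, 5, 10, 12] -> counters=[6,3,1,2,3,5,5,3,1,2,4,1,8,2,1,5]
Step 16: insert u at [1, 3, 5, 8] -> counters=[6,4,1,3,3,6,5,3,2,2,4,1,8,2,1,5]
Query hex: check counters[2]=1 counters[9]=2 counters[11]=1 counters[12]=8 -> maybe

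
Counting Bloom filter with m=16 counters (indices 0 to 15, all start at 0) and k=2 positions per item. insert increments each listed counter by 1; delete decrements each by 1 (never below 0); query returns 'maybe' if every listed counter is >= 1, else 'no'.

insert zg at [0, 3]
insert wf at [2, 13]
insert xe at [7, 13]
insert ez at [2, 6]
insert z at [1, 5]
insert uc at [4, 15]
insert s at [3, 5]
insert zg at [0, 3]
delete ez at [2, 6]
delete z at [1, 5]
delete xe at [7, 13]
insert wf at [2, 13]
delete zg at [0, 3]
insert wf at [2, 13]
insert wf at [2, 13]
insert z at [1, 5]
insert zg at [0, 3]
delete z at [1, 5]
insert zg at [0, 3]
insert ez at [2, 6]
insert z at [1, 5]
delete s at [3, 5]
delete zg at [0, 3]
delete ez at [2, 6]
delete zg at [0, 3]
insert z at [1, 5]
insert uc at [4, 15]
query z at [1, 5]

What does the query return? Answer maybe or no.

Step 1: insert zg at [0, 3] -> counters=[1,0,0,1,0,0,0,0,0,0,0,0,0,0,0,0]
Step 2: insert wf at [2, 13] -> counters=[1,0,1,1,0,0,0,0,0,0,0,0,0,1,0,0]
Step 3: insert xe at [7, 13] -> counters=[1,0,1,1,0,0,0,1,0,0,0,0,0,2,0,0]
Step 4: insert ez at [2, 6] -> counters=[1,0,2,1,0,0,1,1,0,0,0,0,0,2,0,0]
Step 5: insert z at [1, 5] -> counters=[1,1,2,1,0,1,1,1,0,0,0,0,0,2,0,0]
Step 6: insert uc at [4, 15] -> counters=[1,1,2,1,1,1,1,1,0,0,0,0,0,2,0,1]
Step 7: insert s at [3, 5] -> counters=[1,1,2,2,1,2,1,1,0,0,0,0,0,2,0,1]
Step 8: insert zg at [0, 3] -> counters=[2,1,2,3,1,2,1,1,0,0,0,0,0,2,0,1]
Step 9: delete ez at [2, 6] -> counters=[2,1,1,3,1,2,0,1,0,0,0,0,0,2,0,1]
Step 10: delete z at [1, 5] -> counters=[2,0,1,3,1,1,0,1,0,0,0,0,0,2,0,1]
Step 11: delete xe at [7, 13] -> counters=[2,0,1,3,1,1,0,0,0,0,0,0,0,1,0,1]
Step 12: insert wf at [2, 13] -> counters=[2,0,2,3,1,1,0,0,0,0,0,0,0,2,0,1]
Step 13: delete zg at [0, 3] -> counters=[1,0,2,2,1,1,0,0,0,0,0,0,0,2,0,1]
Step 14: insert wf at [2, 13] -> counters=[1,0,3,2,1,1,0,0,0,0,0,0,0,3,0,1]
Step 15: insert wf at [2, 13] -> counters=[1,0,4,2,1,1,0,0,0,0,0,0,0,4,0,1]
Step 16: insert z at [1, 5] -> counters=[1,1,4,2,1,2,0,0,0,0,0,0,0,4,0,1]
Step 17: insert zg at [0, 3] -> counters=[2,1,4,3,1,2,0,0,0,0,0,0,0,4,0,1]
Step 18: delete z at [1, 5] -> counters=[2,0,4,3,1,1,0,0,0,0,0,0,0,4,0,1]
Step 19: insert zg at [0, 3] -> counters=[3,0,4,4,1,1,0,0,0,0,0,0,0,4,0,1]
Step 20: insert ez at [2, 6] -> counters=[3,0,5,4,1,1,1,0,0,0,0,0,0,4,0,1]
Step 21: insert z at [1, 5] -> counters=[3,1,5,4,1,2,1,0,0,0,0,0,0,4,0,1]
Step 22: delete s at [3, 5] -> counters=[3,1,5,3,1,1,1,0,0,0,0,0,0,4,0,1]
Step 23: delete zg at [0, 3] -> counters=[2,1,5,2,1,1,1,0,0,0,0,0,0,4,0,1]
Step 24: delete ez at [2, 6] -> counters=[2,1,4,2,1,1,0,0,0,0,0,0,0,4,0,1]
Step 25: delete zg at [0, 3] -> counters=[1,1,4,1,1,1,0,0,0,0,0,0,0,4,0,1]
Step 26: insert z at [1, 5] -> counters=[1,2,4,1,1,2,0,0,0,0,0,0,0,4,0,1]
Step 27: insert uc at [4, 15] -> counters=[1,2,4,1,2,2,0,0,0,0,0,0,0,4,0,2]
Query z: check counters[1]=2 counters[5]=2 -> maybe

Answer: maybe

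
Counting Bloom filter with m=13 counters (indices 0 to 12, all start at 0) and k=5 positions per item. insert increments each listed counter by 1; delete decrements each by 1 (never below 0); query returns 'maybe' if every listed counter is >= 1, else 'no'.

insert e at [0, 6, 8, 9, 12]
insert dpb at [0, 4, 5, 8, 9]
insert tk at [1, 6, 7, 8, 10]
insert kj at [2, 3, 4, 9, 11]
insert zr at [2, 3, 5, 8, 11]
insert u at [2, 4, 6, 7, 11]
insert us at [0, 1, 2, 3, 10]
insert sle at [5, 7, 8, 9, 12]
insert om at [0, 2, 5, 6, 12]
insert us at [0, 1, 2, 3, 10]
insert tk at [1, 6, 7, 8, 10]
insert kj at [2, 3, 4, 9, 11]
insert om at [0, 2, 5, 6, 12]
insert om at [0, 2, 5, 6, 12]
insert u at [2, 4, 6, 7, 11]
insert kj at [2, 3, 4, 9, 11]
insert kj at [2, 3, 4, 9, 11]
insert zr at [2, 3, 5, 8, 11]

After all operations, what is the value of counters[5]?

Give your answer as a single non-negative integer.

Step 1: insert e at [0, 6, 8, 9, 12] -> counters=[1,0,0,0,0,0,1,0,1,1,0,0,1]
Step 2: insert dpb at [0, 4, 5, 8, 9] -> counters=[2,0,0,0,1,1,1,0,2,2,0,0,1]
Step 3: insert tk at [1, 6, 7, 8, 10] -> counters=[2,1,0,0,1,1,2,1,3,2,1,0,1]
Step 4: insert kj at [2, 3, 4, 9, 11] -> counters=[2,1,1,1,2,1,2,1,3,3,1,1,1]
Step 5: insert zr at [2, 3, 5, 8, 11] -> counters=[2,1,2,2,2,2,2,1,4,3,1,2,1]
Step 6: insert u at [2, 4, 6, 7, 11] -> counters=[2,1,3,2,3,2,3,2,4,3,1,3,1]
Step 7: insert us at [0, 1, 2, 3, 10] -> counters=[3,2,4,3,3,2,3,2,4,3,2,3,1]
Step 8: insert sle at [5, 7, 8, 9, 12] -> counters=[3,2,4,3,3,3,3,3,5,4,2,3,2]
Step 9: insert om at [0, 2, 5, 6, 12] -> counters=[4,2,5,3,3,4,4,3,5,4,2,3,3]
Step 10: insert us at [0, 1, 2, 3, 10] -> counters=[5,3,6,4,3,4,4,3,5,4,3,3,3]
Step 11: insert tk at [1, 6, 7, 8, 10] -> counters=[5,4,6,4,3,4,5,4,6,4,4,3,3]
Step 12: insert kj at [2, 3, 4, 9, 11] -> counters=[5,4,7,5,4,4,5,4,6,5,4,4,3]
Step 13: insert om at [0, 2, 5, 6, 12] -> counters=[6,4,8,5,4,5,6,4,6,5,4,4,4]
Step 14: insert om at [0, 2, 5, 6, 12] -> counters=[7,4,9,5,4,6,7,4,6,5,4,4,5]
Step 15: insert u at [2, 4, 6, 7, 11] -> counters=[7,4,10,5,5,6,8,5,6,5,4,5,5]
Step 16: insert kj at [2, 3, 4, 9, 11] -> counters=[7,4,11,6,6,6,8,5,6,6,4,6,5]
Step 17: insert kj at [2, 3, 4, 9, 11] -> counters=[7,4,12,7,7,6,8,5,6,7,4,7,5]
Step 18: insert zr at [2, 3, 5, 8, 11] -> counters=[7,4,13,8,7,7,8,5,7,7,4,8,5]
Final counters=[7,4,13,8,7,7,8,5,7,7,4,8,5] -> counters[5]=7

Answer: 7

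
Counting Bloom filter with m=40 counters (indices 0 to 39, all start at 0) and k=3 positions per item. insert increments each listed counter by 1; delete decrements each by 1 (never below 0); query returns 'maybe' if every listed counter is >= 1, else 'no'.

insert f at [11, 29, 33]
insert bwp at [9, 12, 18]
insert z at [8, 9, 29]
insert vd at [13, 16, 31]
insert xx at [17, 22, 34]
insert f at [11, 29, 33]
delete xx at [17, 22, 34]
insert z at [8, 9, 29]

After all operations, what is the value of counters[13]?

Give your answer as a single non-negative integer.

Step 1: insert f at [11, 29, 33] -> counters=[0,0,0,0,0,0,0,0,0,0,0,1,0,0,0,0,0,0,0,0,0,0,0,0,0,0,0,0,0,1,0,0,0,1,0,0,0,0,0,0]
Step 2: insert bwp at [9, 12, 18] -> counters=[0,0,0,0,0,0,0,0,0,1,0,1,1,0,0,0,0,0,1,0,0,0,0,0,0,0,0,0,0,1,0,0,0,1,0,0,0,0,0,0]
Step 3: insert z at [8, 9, 29] -> counters=[0,0,0,0,0,0,0,0,1,2,0,1,1,0,0,0,0,0,1,0,0,0,0,0,0,0,0,0,0,2,0,0,0,1,0,0,0,0,0,0]
Step 4: insert vd at [13, 16, 31] -> counters=[0,0,0,0,0,0,0,0,1,2,0,1,1,1,0,0,1,0,1,0,0,0,0,0,0,0,0,0,0,2,0,1,0,1,0,0,0,0,0,0]
Step 5: insert xx at [17, 22, 34] -> counters=[0,0,0,0,0,0,0,0,1,2,0,1,1,1,0,0,1,1,1,0,0,0,1,0,0,0,0,0,0,2,0,1,0,1,1,0,0,0,0,0]
Step 6: insert f at [11, 29, 33] -> counters=[0,0,0,0,0,0,0,0,1,2,0,2,1,1,0,0,1,1,1,0,0,0,1,0,0,0,0,0,0,3,0,1,0,2,1,0,0,0,0,0]
Step 7: delete xx at [17, 22, 34] -> counters=[0,0,0,0,0,0,0,0,1,2,0,2,1,1,0,0,1,0,1,0,0,0,0,0,0,0,0,0,0,3,0,1,0,2,0,0,0,0,0,0]
Step 8: insert z at [8, 9, 29] -> counters=[0,0,0,0,0,0,0,0,2,3,0,2,1,1,0,0,1,0,1,0,0,0,0,0,0,0,0,0,0,4,0,1,0,2,0,0,0,0,0,0]
Final counters=[0,0,0,0,0,0,0,0,2,3,0,2,1,1,0,0,1,0,1,0,0,0,0,0,0,0,0,0,0,4,0,1,0,2,0,0,0,0,0,0] -> counters[13]=1

Answer: 1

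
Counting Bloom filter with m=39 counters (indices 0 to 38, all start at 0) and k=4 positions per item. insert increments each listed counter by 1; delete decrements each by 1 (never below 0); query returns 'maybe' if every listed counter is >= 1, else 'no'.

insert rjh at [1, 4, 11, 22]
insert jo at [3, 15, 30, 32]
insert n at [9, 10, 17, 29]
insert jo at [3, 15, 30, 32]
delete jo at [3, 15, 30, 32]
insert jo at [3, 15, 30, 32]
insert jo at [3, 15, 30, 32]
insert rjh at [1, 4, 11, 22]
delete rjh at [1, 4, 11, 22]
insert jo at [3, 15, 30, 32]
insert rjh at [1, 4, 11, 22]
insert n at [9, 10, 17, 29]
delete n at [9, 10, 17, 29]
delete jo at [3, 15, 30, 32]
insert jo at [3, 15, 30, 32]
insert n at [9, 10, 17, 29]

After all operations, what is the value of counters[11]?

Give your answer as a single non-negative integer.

Step 1: insert rjh at [1, 4, 11, 22] -> counters=[0,1,0,0,1,0,0,0,0,0,0,1,0,0,0,0,0,0,0,0,0,0,1,0,0,0,0,0,0,0,0,0,0,0,0,0,0,0,0]
Step 2: insert jo at [3, 15, 30, 32] -> counters=[0,1,0,1,1,0,0,0,0,0,0,1,0,0,0,1,0,0,0,0,0,0,1,0,0,0,0,0,0,0,1,0,1,0,0,0,0,0,0]
Step 3: insert n at [9, 10, 17, 29] -> counters=[0,1,0,1,1,0,0,0,0,1,1,1,0,0,0,1,0,1,0,0,0,0,1,0,0,0,0,0,0,1,1,0,1,0,0,0,0,0,0]
Step 4: insert jo at [3, 15, 30, 32] -> counters=[0,1,0,2,1,0,0,0,0,1,1,1,0,0,0,2,0,1,0,0,0,0,1,0,0,0,0,0,0,1,2,0,2,0,0,0,0,0,0]
Step 5: delete jo at [3, 15, 30, 32] -> counters=[0,1,0,1,1,0,0,0,0,1,1,1,0,0,0,1,0,1,0,0,0,0,1,0,0,0,0,0,0,1,1,0,1,0,0,0,0,0,0]
Step 6: insert jo at [3, 15, 30, 32] -> counters=[0,1,0,2,1,0,0,0,0,1,1,1,0,0,0,2,0,1,0,0,0,0,1,0,0,0,0,0,0,1,2,0,2,0,0,0,0,0,0]
Step 7: insert jo at [3, 15, 30, 32] -> counters=[0,1,0,3,1,0,0,0,0,1,1,1,0,0,0,3,0,1,0,0,0,0,1,0,0,0,0,0,0,1,3,0,3,0,0,0,0,0,0]
Step 8: insert rjh at [1, 4, 11, 22] -> counters=[0,2,0,3,2,0,0,0,0,1,1,2,0,0,0,3,0,1,0,0,0,0,2,0,0,0,0,0,0,1,3,0,3,0,0,0,0,0,0]
Step 9: delete rjh at [1, 4, 11, 22] -> counters=[0,1,0,3,1,0,0,0,0,1,1,1,0,0,0,3,0,1,0,0,0,0,1,0,0,0,0,0,0,1,3,0,3,0,0,0,0,0,0]
Step 10: insert jo at [3, 15, 30, 32] -> counters=[0,1,0,4,1,0,0,0,0,1,1,1,0,0,0,4,0,1,0,0,0,0,1,0,0,0,0,0,0,1,4,0,4,0,0,0,0,0,0]
Step 11: insert rjh at [1, 4, 11, 22] -> counters=[0,2,0,4,2,0,0,0,0,1,1,2,0,0,0,4,0,1,0,0,0,0,2,0,0,0,0,0,0,1,4,0,4,0,0,0,0,0,0]
Step 12: insert n at [9, 10, 17, 29] -> counters=[0,2,0,4,2,0,0,0,0,2,2,2,0,0,0,4,0,2,0,0,0,0,2,0,0,0,0,0,0,2,4,0,4,0,0,0,0,0,0]
Step 13: delete n at [9, 10, 17, 29] -> counters=[0,2,0,4,2,0,0,0,0,1,1,2,0,0,0,4,0,1,0,0,0,0,2,0,0,0,0,0,0,1,4,0,4,0,0,0,0,0,0]
Step 14: delete jo at [3, 15, 30, 32] -> counters=[0,2,0,3,2,0,0,0,0,1,1,2,0,0,0,3,0,1,0,0,0,0,2,0,0,0,0,0,0,1,3,0,3,0,0,0,0,0,0]
Step 15: insert jo at [3, 15, 30, 32] -> counters=[0,2,0,4,2,0,0,0,0,1,1,2,0,0,0,4,0,1,0,0,0,0,2,0,0,0,0,0,0,1,4,0,4,0,0,0,0,0,0]
Step 16: insert n at [9, 10, 17, 29] -> counters=[0,2,0,4,2,0,0,0,0,2,2,2,0,0,0,4,0,2,0,0,0,0,2,0,0,0,0,0,0,2,4,0,4,0,0,0,0,0,0]
Final counters=[0,2,0,4,2,0,0,0,0,2,2,2,0,0,0,4,0,2,0,0,0,0,2,0,0,0,0,0,0,2,4,0,4,0,0,0,0,0,0] -> counters[11]=2

Answer: 2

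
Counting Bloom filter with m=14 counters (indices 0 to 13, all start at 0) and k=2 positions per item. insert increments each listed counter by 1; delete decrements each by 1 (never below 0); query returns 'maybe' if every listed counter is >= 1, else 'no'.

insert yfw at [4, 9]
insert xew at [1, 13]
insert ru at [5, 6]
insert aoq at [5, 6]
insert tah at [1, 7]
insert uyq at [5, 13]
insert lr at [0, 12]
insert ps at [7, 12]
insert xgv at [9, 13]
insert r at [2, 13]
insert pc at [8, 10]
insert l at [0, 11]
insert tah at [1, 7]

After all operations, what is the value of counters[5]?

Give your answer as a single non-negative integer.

Step 1: insert yfw at [4, 9] -> counters=[0,0,0,0,1,0,0,0,0,1,0,0,0,0]
Step 2: insert xew at [1, 13] -> counters=[0,1,0,0,1,0,0,0,0,1,0,0,0,1]
Step 3: insert ru at [5, 6] -> counters=[0,1,0,0,1,1,1,0,0,1,0,0,0,1]
Step 4: insert aoq at [5, 6] -> counters=[0,1,0,0,1,2,2,0,0,1,0,0,0,1]
Step 5: insert tah at [1, 7] -> counters=[0,2,0,0,1,2,2,1,0,1,0,0,0,1]
Step 6: insert uyq at [5, 13] -> counters=[0,2,0,0,1,3,2,1,0,1,0,0,0,2]
Step 7: insert lr at [0, 12] -> counters=[1,2,0,0,1,3,2,1,0,1,0,0,1,2]
Step 8: insert ps at [7, 12] -> counters=[1,2,0,0,1,3,2,2,0,1,0,0,2,2]
Step 9: insert xgv at [9, 13] -> counters=[1,2,0,0,1,3,2,2,0,2,0,0,2,3]
Step 10: insert r at [2, 13] -> counters=[1,2,1,0,1,3,2,2,0,2,0,0,2,4]
Step 11: insert pc at [8, 10] -> counters=[1,2,1,0,1,3,2,2,1,2,1,0,2,4]
Step 12: insert l at [0, 11] -> counters=[2,2,1,0,1,3,2,2,1,2,1,1,2,4]
Step 13: insert tah at [1, 7] -> counters=[2,3,1,0,1,3,2,3,1,2,1,1,2,4]
Final counters=[2,3,1,0,1,3,2,3,1,2,1,1,2,4] -> counters[5]=3

Answer: 3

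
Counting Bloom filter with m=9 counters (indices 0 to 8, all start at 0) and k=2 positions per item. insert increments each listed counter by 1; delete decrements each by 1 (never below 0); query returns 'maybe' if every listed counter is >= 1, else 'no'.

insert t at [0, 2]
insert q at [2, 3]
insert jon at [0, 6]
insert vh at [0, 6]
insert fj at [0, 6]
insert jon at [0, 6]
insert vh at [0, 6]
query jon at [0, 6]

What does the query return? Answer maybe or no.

Answer: maybe

Derivation:
Step 1: insert t at [0, 2] -> counters=[1,0,1,0,0,0,0,0,0]
Step 2: insert q at [2, 3] -> counters=[1,0,2,1,0,0,0,0,0]
Step 3: insert jon at [0, 6] -> counters=[2,0,2,1,0,0,1,0,0]
Step 4: insert vh at [0, 6] -> counters=[3,0,2,1,0,0,2,0,0]
Step 5: insert fj at [0, 6] -> counters=[4,0,2,1,0,0,3,0,0]
Step 6: insert jon at [0, 6] -> counters=[5,0,2,1,0,0,4,0,0]
Step 7: insert vh at [0, 6] -> counters=[6,0,2,1,0,0,5,0,0]
Query jon: check counters[0]=6 counters[6]=5 -> maybe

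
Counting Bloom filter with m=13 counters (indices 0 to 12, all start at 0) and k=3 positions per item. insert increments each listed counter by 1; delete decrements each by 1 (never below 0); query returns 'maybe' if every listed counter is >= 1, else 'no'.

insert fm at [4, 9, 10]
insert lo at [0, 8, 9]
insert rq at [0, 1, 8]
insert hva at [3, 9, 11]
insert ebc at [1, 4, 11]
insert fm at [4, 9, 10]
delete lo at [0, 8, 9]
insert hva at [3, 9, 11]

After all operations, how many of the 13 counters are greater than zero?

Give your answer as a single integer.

Step 1: insert fm at [4, 9, 10] -> counters=[0,0,0,0,1,0,0,0,0,1,1,0,0]
Step 2: insert lo at [0, 8, 9] -> counters=[1,0,0,0,1,0,0,0,1,2,1,0,0]
Step 3: insert rq at [0, 1, 8] -> counters=[2,1,0,0,1,0,0,0,2,2,1,0,0]
Step 4: insert hva at [3, 9, 11] -> counters=[2,1,0,1,1,0,0,0,2,3,1,1,0]
Step 5: insert ebc at [1, 4, 11] -> counters=[2,2,0,1,2,0,0,0,2,3,1,2,0]
Step 6: insert fm at [4, 9, 10] -> counters=[2,2,0,1,3,0,0,0,2,4,2,2,0]
Step 7: delete lo at [0, 8, 9] -> counters=[1,2,0,1,3,0,0,0,1,3,2,2,0]
Step 8: insert hva at [3, 9, 11] -> counters=[1,2,0,2,3,0,0,0,1,4,2,3,0]
Final counters=[1,2,0,2,3,0,0,0,1,4,2,3,0] -> 8 nonzero

Answer: 8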